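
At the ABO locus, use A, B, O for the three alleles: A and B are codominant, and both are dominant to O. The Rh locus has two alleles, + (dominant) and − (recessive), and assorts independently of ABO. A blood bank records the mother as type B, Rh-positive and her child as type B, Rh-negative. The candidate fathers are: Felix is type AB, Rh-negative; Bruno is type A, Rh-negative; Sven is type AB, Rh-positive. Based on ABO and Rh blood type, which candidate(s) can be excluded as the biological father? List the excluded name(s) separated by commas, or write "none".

none

A candidate is excluded only if no genotype consistent with his phenotype could produce a type B, Rh-negative child with a type B, Rh-positive mother.
Every candidate has at least one consistent genotype combination, so none can be excluded.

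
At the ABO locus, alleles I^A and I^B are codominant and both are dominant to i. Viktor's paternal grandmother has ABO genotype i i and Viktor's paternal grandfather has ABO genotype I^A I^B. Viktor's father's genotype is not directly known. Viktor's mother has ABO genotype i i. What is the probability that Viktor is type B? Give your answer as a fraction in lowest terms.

Viktor's father's ABO genotype from i i × I^A I^B: 1/2 I^A i, 1/2 I^B i.
Crossing each possibility with the mother i i and summing P(type B): 1/2·0 + 1/2·1/2 = 1/4.

1/4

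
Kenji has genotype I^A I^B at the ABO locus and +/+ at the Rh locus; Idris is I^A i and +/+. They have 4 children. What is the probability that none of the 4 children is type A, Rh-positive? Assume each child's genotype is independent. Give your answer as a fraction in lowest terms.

ABO cross I^A I^B × I^A i → 1/2 A, 1/4 B, 1/4 AB.
Rh cross +/+ × +/+ → 1 Rh+; so P(type A, Rh-positive) = 1/2 × 1 = 1/2 per child.
P(not type A, Rh-positive) = 1/2 for one child; (1/2)^4 = 1/16.

1/16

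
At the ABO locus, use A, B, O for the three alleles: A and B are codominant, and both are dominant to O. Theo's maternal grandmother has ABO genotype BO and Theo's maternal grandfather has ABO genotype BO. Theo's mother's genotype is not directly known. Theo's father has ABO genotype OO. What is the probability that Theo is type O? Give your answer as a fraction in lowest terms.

Theo's mother's ABO genotype from BO × BO: 1/4 BB, 1/2 BO, 1/4 OO.
Crossing each possibility with the father OO and summing P(type O): 1/4·0 + 1/2·1/2 + 1/4·1 = 1/2.

1/2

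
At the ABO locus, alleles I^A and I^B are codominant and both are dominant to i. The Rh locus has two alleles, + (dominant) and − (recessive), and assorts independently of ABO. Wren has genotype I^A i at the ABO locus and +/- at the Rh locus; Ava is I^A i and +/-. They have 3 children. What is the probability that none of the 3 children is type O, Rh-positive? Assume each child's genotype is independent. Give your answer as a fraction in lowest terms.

2197/4096

ABO cross I^A i × I^A i → 1/4 O, 3/4 A.
Rh cross +/- × +/- → 3/4 Rh+, 1/4 Rh-; so P(type O, Rh-positive) = 1/4 × 3/4 = 3/16 per child.
P(not type O, Rh-positive) = 13/16 for one child; (13/16)^3 = 2197/4096.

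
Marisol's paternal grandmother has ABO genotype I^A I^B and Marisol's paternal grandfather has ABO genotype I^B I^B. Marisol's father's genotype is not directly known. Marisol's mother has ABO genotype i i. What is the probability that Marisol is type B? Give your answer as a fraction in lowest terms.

3/4

Marisol's father's ABO genotype from I^A I^B × I^B I^B: 1/2 I^A I^B, 1/2 I^B I^B.
Crossing each possibility with the mother i i and summing P(type B): 1/2·1/2 + 1/2·1 = 3/4.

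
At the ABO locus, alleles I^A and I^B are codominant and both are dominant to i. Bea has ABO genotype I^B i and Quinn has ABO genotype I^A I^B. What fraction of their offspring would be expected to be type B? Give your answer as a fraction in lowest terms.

ABO cross I^B i × I^A I^B → offspring phenotypes: 1/4 A, 1/2 B, 1/4 AB.
So P(type B) = 1/2.

1/2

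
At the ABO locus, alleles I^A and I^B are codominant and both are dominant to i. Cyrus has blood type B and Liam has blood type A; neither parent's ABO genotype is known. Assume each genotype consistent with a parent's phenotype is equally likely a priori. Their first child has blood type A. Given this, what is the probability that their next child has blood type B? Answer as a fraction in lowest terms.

Possible genotypes: Cyrus ∈ {I^B I^B, I^B i}; Liam ∈ {I^A I^A, I^A i}.
Weight each parental genotype pair by prior × P(type-A child):
  I^B i × I^A I^A: posterior weight 2/3; P(next child type B) = 0.
  I^B i × I^A i: posterior weight 1/3; P(next child type B) = 1/4.
Weighted sum = 1/12.

1/12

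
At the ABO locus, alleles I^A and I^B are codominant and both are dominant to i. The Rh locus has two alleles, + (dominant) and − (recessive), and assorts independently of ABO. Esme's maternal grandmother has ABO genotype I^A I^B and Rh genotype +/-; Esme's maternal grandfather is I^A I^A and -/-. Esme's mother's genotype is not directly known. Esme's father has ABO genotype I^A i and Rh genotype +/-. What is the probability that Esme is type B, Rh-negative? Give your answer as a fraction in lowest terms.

Esme's mother's ABO genotype from I^A I^B × I^A I^A: 1/2 I^A I^A, 1/2 I^A I^B.
Crossing each possibility with the father I^A i and summing P(type B): 1/2·0 + 1/2·1/4 = 1/8.
Similarly for Rh via the mother's Rh distribution: P(Rh-) = 3/8.
Independent loci: 1/8 × 3/8 = 3/64.

3/64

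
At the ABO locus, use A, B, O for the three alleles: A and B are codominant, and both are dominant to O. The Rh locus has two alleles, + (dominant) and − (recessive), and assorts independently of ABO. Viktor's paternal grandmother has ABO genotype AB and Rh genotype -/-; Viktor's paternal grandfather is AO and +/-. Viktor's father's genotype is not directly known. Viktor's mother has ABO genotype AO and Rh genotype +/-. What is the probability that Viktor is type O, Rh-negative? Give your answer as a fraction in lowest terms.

3/64

Viktor's father's ABO genotype from AB × AO: 1/4 AA, 1/4 AB, 1/4 AO, 1/4 BO.
Crossing each possibility with the mother AO and summing P(type O): 1/4·0 + 1/4·0 + 1/4·1/4 + 1/4·1/4 = 1/8.
Similarly for Rh via the father's Rh distribution: P(Rh-) = 3/8.
Independent loci: 1/8 × 3/8 = 3/64.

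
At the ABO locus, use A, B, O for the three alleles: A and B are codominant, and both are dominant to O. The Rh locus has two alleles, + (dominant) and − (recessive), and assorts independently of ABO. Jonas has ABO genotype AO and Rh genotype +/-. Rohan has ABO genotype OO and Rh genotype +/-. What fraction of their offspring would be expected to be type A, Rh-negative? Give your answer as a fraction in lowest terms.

1/8

ABO cross AO × OO → offspring phenotypes: 1/2 O, 1/2 A.
Rh cross +/- × +/- → 3/4 Rh+, 1/4 Rh-.
Independent loci: P(type A, Rh-negative) = 1/2 × 1/4 = 1/8.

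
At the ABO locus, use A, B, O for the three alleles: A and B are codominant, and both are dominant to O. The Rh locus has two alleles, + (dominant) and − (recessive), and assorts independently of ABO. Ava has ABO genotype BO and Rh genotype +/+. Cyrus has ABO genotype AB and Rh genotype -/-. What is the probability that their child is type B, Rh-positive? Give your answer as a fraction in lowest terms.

1/2

ABO cross BO × AB → offspring phenotypes: 1/4 A, 1/2 B, 1/4 AB.
Rh cross +/+ × -/- → 1 Rh+.
Independent loci: P(type B, Rh-positive) = 1/2 × 1 = 1/2.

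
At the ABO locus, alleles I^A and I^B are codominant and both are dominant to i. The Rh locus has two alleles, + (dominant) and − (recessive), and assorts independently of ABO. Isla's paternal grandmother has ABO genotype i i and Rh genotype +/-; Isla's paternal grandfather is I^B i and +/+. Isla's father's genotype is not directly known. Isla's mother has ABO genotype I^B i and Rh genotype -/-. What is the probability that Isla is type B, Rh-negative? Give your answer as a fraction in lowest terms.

Isla's father's ABO genotype from i i × I^B i: 1/2 I^B i, 1/2 i i.
Crossing each possibility with the mother I^B i and summing P(type B): 1/2·3/4 + 1/2·1/2 = 5/8.
Similarly for Rh via the father's Rh distribution: P(Rh-) = 1/4.
Independent loci: 5/8 × 1/4 = 5/32.

5/32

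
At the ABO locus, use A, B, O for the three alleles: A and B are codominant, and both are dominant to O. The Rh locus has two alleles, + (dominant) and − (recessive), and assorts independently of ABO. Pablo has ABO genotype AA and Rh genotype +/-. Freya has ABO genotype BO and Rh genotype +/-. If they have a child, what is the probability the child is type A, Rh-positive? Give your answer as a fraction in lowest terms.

3/8

ABO cross AA × BO → offspring phenotypes: 1/2 A, 1/2 AB.
Rh cross +/- × +/- → 3/4 Rh+, 1/4 Rh-.
Independent loci: P(type A, Rh-positive) = 1/2 × 3/4 = 3/8.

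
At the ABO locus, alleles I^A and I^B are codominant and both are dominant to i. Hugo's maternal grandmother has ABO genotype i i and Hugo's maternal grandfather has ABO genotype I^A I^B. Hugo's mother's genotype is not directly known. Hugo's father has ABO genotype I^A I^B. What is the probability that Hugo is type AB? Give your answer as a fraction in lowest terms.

1/4

Hugo's mother's ABO genotype from i i × I^A I^B: 1/2 I^A i, 1/2 I^B i.
Crossing each possibility with the father I^A I^B and summing P(type AB): 1/2·1/4 + 1/2·1/4 = 1/4.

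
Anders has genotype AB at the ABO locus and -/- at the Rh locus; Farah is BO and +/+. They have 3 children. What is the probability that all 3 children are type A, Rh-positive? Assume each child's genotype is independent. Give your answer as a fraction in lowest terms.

ABO cross AB × BO → 1/4 A, 1/2 B, 1/4 AB.
Rh cross -/- × +/+ → 1 Rh+; so P(type A, Rh-positive) = 1/4 × 1 = 1/4 per child.
All 3 independent: (1/4)^3 = 1/64.

1/64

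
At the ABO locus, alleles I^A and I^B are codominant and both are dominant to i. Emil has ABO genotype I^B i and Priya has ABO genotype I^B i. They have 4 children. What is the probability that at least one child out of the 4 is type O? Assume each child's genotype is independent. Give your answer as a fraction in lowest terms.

175/256

ABO cross I^B i × I^B i → 1/4 O, 3/4 B.
So P(type O) = 1/4 per child.
P(none) = (3/4)^4 = 81/256; P(at least one) = 1 − 81/256 = 175/256.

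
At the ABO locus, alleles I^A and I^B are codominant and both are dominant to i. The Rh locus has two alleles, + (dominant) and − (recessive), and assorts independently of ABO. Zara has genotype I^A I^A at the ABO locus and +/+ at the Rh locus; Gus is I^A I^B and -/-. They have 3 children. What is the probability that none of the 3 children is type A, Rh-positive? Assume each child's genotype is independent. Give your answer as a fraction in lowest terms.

ABO cross I^A I^A × I^A I^B → 1/2 A, 1/2 AB.
Rh cross +/+ × -/- → 1 Rh+; so P(type A, Rh-positive) = 1/2 × 1 = 1/2 per child.
P(not type A, Rh-positive) = 1/2 for one child; (1/2)^3 = 1/8.

1/8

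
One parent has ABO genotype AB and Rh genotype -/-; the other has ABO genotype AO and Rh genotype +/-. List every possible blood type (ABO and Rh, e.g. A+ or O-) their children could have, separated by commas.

A+, A-, B+, B-, AB+, AB-

Gametes from AB × AO give offspring ABO genotypes AA, AB, AO, BO, i.e. phenotypes A, B, AB.
Rh cross -/- × +/- → phenotypes Rh+, Rh-.
Combining independently: A+, A-, B+, B-, AB+, AB-.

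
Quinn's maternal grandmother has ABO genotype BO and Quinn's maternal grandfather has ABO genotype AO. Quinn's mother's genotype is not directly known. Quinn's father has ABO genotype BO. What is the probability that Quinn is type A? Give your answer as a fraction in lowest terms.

Quinn's mother's ABO genotype from BO × AO: 1/4 AB, 1/4 AO, 1/4 BO, 1/4 OO.
Crossing each possibility with the father BO and summing P(type A): 1/4·1/4 + 1/4·1/4 + 1/4·0 + 1/4·0 = 1/8.

1/8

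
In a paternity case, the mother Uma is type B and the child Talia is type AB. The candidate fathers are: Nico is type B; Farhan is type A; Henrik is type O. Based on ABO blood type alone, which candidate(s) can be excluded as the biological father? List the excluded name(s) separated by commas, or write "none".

A candidate is excluded only if no genotype consistent with his phenotype could produce a type AB child with a type B mother.
Nico (type B): no genotype consistent with that phenotype can produce a type-AB child with a type-B mother.
Henrik (type O): no genotype consistent with that phenotype can produce a type-AB child with a type-B mother.

Nico, Henrik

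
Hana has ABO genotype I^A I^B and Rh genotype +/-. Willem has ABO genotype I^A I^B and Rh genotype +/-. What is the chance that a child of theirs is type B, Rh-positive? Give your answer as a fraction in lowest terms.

3/16

ABO cross I^A I^B × I^A I^B → offspring phenotypes: 1/4 A, 1/4 B, 1/2 AB.
Rh cross +/- × +/- → 3/4 Rh+, 1/4 Rh-.
Independent loci: P(type B, Rh-positive) = 1/4 × 3/4 = 3/16.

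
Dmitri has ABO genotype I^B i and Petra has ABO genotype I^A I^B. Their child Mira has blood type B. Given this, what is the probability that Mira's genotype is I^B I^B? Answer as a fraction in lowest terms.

Cross I^B i × I^A I^B → 1/4 I^A I^B, 1/4 I^A i, 1/4 I^B I^B, 1/4 I^B i.
Type-B genotypes among offspring: I^B I^B (1/4), I^B i (1/4); total 1/2.
P(I^B I^B | type B) = (1/4) / (1/2) = 1/2.

1/2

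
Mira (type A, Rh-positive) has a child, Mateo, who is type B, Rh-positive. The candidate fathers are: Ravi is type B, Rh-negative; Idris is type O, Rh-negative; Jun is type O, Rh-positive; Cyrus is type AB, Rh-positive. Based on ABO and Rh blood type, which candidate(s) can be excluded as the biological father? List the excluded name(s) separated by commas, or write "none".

Idris, Jun

A candidate is excluded only if no genotype consistent with his phenotype could produce a type B, Rh-positive child with a type A, Rh-positive mother.
Idris (type O, Rh-): no genotype consistent with that phenotype can produce a type-B Rh+ child with a type-A mother.
Jun (type O, Rh+): no genotype consistent with that phenotype can produce a type-B Rh+ child with a type-A mother.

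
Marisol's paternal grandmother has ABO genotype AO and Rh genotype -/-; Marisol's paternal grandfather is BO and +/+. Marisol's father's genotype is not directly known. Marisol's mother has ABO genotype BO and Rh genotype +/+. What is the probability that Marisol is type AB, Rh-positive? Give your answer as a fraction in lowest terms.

1/8

Marisol's father's ABO genotype from AO × BO: 1/4 AB, 1/4 AO, 1/4 BO, 1/4 OO.
Crossing each possibility with the mother BO and summing P(type AB): 1/4·1/4 + 1/4·1/4 + 1/4·0 + 1/4·0 = 1/8.
Similarly for Rh via the father's Rh distribution: P(Rh+) = 1.
Independent loci: 1/8 × 1 = 1/8.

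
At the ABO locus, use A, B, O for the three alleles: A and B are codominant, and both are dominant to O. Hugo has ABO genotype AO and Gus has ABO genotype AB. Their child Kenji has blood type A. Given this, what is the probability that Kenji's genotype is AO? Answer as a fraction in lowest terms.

Cross AO × AB → 1/4 AA, 1/4 AB, 1/4 AO, 1/4 BO.
Type-A genotypes among offspring: AA (1/4), AO (1/4); total 1/2.
P(AO | type A) = (1/4) / (1/2) = 1/2.

1/2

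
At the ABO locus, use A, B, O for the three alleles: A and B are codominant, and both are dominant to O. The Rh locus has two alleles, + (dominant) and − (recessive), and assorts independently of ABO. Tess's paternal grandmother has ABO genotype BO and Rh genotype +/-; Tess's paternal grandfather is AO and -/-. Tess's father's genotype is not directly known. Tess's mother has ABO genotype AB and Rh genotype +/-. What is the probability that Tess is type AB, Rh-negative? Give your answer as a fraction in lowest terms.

Tess's father's ABO genotype from BO × AO: 1/4 AB, 1/4 AO, 1/4 BO, 1/4 OO.
Crossing each possibility with the mother AB and summing P(type AB): 1/4·1/2 + 1/4·1/4 + 1/4·1/4 + 1/4·0 = 1/4.
Similarly for Rh via the father's Rh distribution: P(Rh-) = 3/8.
Independent loci: 1/4 × 3/8 = 3/32.

3/32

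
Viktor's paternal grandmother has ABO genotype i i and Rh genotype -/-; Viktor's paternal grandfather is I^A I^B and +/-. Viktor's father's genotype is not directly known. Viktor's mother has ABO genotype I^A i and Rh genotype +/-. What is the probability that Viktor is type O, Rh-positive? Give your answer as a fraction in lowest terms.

Viktor's father's ABO genotype from i i × I^A I^B: 1/2 I^A i, 1/2 I^B i.
Crossing each possibility with the mother I^A i and summing P(type O): 1/2·1/4 + 1/2·1/4 = 1/4.
Similarly for Rh via the father's Rh distribution: P(Rh+) = 5/8.
Independent loci: 1/4 × 5/8 = 5/32.

5/32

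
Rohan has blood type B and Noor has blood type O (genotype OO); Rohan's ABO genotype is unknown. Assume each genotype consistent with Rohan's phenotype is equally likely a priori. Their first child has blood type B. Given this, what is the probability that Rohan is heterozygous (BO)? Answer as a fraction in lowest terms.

1/3

Possible genotypes: Rohan ∈ {BB, BO}; Noor ∈ {OO}.
Weight each parental genotype pair by prior × P(type-B child):
  BB × OO: posterior weight 2/3.
  BO × OO: posterior weight 1/3.
Sum the posterior weight over pairs where Rohan is BO: 1/3.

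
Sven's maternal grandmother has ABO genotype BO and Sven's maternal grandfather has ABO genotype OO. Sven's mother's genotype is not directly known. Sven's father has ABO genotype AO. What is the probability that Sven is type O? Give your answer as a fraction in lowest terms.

3/8

Sven's mother's ABO genotype from BO × OO: 1/2 BO, 1/2 OO.
Crossing each possibility with the father AO and summing P(type O): 1/2·1/4 + 1/2·1/2 = 3/8.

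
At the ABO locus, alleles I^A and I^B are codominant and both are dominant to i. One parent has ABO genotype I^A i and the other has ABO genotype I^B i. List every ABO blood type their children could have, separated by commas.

O, A, B, AB

Gametes from I^A i × I^B i give offspring ABO genotypes I^A I^B, I^A i, I^B i, i i, i.e. phenotypes O, A, B, AB.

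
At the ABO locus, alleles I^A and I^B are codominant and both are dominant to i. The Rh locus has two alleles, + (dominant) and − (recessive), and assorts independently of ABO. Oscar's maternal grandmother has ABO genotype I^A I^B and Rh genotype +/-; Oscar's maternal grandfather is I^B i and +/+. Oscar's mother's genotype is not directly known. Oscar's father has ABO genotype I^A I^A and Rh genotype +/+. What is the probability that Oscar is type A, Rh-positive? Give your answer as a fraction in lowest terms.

Oscar's mother's ABO genotype from I^A I^B × I^B i: 1/4 I^A I^B, 1/4 I^A i, 1/4 I^B I^B, 1/4 I^B i.
Crossing each possibility with the father I^A I^A and summing P(type A): 1/4·1/2 + 1/4·1 + 1/4·0 + 1/4·1/2 = 1/2.
Similarly for Rh via the mother's Rh distribution: P(Rh+) = 1.
Independent loci: 1/2 × 1 = 1/2.

1/2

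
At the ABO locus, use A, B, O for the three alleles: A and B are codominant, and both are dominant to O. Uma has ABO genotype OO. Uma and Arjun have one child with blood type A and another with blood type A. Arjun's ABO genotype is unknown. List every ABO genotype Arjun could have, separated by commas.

For each candidate genotype of Arjun, check whether crossing it with OO can produce every observed child phenotype.
  AA → possible child types {A} ✓
  AB → possible child types {A, B} ✓
  AO → possible child types {O, A} ✓
  BB → possible child types {B} ✗
  BO → possible child types {O, B} ✗
  OO → possible child types {O} ✗

AA, AB, AO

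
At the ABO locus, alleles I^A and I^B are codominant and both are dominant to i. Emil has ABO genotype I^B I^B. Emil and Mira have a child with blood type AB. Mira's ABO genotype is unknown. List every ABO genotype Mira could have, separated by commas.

For each candidate genotype of Mira, check whether crossing it with I^B I^B can produce every observed child phenotype.
  I^A I^A → possible child types {AB} ✓
  I^A I^B → possible child types {B, AB} ✓
  I^A i → possible child types {B, AB} ✓
  I^B I^B → possible child types {B} ✗
  I^B i → possible child types {B} ✗
  i i → possible child types {B} ✗

I^A I^A, I^A I^B, I^A i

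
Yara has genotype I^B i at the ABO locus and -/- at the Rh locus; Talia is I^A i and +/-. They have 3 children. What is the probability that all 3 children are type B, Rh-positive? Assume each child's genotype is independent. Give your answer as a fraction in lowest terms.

ABO cross I^B i × I^A i → 1/4 O, 1/4 A, 1/4 B, 1/4 AB.
Rh cross -/- × +/- → 1/2 Rh+, 1/2 Rh-; so P(type B, Rh-positive) = 1/4 × 1/2 = 1/8 per child.
All 3 independent: (1/8)^3 = 1/512.

1/512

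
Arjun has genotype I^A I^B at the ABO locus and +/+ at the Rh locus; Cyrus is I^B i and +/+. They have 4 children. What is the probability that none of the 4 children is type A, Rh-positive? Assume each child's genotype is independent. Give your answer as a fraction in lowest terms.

81/256

ABO cross I^A I^B × I^B i → 1/4 A, 1/2 B, 1/4 AB.
Rh cross +/+ × +/+ → 1 Rh+; so P(type A, Rh-positive) = 1/4 × 1 = 1/4 per child.
P(not type A, Rh-positive) = 3/4 for one child; (3/4)^4 = 81/256.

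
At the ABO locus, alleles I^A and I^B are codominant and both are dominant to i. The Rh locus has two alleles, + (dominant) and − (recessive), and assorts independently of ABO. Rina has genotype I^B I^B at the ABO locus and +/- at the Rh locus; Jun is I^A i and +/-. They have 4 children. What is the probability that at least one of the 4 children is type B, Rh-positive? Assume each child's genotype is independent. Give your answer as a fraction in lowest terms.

ABO cross I^B I^B × I^A i → 1/2 B, 1/2 AB.
Rh cross +/- × +/- → 3/4 Rh+, 1/4 Rh-; so P(type B, Rh-positive) = 1/2 × 3/4 = 3/8 per child.
P(none) = (5/8)^4 = 625/4096; P(at least one) = 1 − 625/4096 = 3471/4096.

3471/4096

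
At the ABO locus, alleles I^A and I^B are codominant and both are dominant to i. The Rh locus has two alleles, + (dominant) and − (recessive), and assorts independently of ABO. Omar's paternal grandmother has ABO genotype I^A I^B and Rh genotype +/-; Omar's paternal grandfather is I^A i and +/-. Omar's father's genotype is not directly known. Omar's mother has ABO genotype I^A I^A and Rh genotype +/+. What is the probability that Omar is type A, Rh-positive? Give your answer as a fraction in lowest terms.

Omar's father's ABO genotype from I^A I^B × I^A i: 1/4 I^A I^A, 1/4 I^A I^B, 1/4 I^A i, 1/4 I^B i.
Crossing each possibility with the mother I^A I^A and summing P(type A): 1/4·1 + 1/4·1/2 + 1/4·1 + 1/4·1/2 = 3/4.
Similarly for Rh via the father's Rh distribution: P(Rh+) = 1.
Independent loci: 3/4 × 1 = 3/4.

3/4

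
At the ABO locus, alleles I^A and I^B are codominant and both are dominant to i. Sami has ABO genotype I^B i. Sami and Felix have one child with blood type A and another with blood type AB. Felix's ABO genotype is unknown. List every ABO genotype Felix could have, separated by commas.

I^A I^A, I^A I^B, I^A i

For each candidate genotype of Felix, check whether crossing it with I^B i can produce every observed child phenotype.
  I^A I^A → possible child types {A, AB} ✓
  I^A I^B → possible child types {A, B, AB} ✓
  I^A i → possible child types {O, A, B, AB} ✓
  I^B I^B → possible child types {B} ✗
  I^B i → possible child types {O, B} ✗
  i i → possible child types {O, B} ✗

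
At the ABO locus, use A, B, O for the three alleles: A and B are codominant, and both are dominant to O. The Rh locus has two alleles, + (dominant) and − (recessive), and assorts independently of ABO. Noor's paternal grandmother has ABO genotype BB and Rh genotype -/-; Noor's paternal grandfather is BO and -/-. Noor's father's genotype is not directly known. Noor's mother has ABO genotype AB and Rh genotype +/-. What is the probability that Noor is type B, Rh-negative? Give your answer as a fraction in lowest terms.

1/4

Noor's father's ABO genotype from BB × BO: 1/2 BB, 1/2 BO.
Crossing each possibility with the mother AB and summing P(type B): 1/2·1/2 + 1/2·1/2 = 1/2.
Similarly for Rh via the father's Rh distribution: P(Rh-) = 1/2.
Independent loci: 1/2 × 1/2 = 1/4.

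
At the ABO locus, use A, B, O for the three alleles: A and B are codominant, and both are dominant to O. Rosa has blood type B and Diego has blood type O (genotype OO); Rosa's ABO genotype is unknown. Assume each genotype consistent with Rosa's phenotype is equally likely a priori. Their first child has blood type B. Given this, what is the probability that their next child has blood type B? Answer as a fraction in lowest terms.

Possible genotypes: Rosa ∈ {BB, BO}; Diego ∈ {OO}.
Weight each parental genotype pair by prior × P(type-B child):
  BB × OO: posterior weight 2/3; P(next child type B) = 1.
  BO × OO: posterior weight 1/3; P(next child type B) = 1/2.
Weighted sum = 5/6.

5/6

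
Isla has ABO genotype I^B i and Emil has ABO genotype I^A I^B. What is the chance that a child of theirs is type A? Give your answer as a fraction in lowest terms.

1/4

ABO cross I^B i × I^A I^B → offspring phenotypes: 1/4 A, 1/2 B, 1/4 AB.
So P(type A) = 1/4.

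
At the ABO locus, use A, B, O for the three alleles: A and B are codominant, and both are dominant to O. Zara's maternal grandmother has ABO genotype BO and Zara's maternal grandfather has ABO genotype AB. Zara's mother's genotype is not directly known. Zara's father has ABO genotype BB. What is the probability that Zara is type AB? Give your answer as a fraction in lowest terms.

Zara's mother's ABO genotype from BO × AB: 1/4 AB, 1/4 AO, 1/4 BB, 1/4 BO.
Crossing each possibility with the father BB and summing P(type AB): 1/4·1/2 + 1/4·1/2 + 1/4·0 + 1/4·0 = 1/4.

1/4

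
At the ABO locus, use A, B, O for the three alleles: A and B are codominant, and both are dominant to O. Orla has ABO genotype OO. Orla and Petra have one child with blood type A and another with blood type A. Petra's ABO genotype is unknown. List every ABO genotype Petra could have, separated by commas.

AA, AB, AO

For each candidate genotype of Petra, check whether crossing it with OO can produce every observed child phenotype.
  AA → possible child types {A} ✓
  AB → possible child types {A, B} ✓
  AO → possible child types {O, A} ✓
  BB → possible child types {B} ✗
  BO → possible child types {O, B} ✗
  OO → possible child types {O} ✗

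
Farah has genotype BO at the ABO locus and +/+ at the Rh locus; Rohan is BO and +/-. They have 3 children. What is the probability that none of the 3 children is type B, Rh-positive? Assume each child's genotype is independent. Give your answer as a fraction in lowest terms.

ABO cross BO × BO → 1/4 O, 3/4 B.
Rh cross +/+ × +/- → 1 Rh+; so P(type B, Rh-positive) = 3/4 × 1 = 3/4 per child.
P(not type B, Rh-positive) = 1/4 for one child; (1/4)^3 = 1/64.

1/64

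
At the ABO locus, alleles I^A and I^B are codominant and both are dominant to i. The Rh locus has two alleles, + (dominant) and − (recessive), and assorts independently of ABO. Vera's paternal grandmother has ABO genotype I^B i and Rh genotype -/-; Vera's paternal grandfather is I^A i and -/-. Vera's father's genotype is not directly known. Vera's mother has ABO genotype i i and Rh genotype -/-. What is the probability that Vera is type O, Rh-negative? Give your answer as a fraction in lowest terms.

Vera's father's ABO genotype from I^B i × I^A i: 1/4 I^A I^B, 1/4 I^A i, 1/4 I^B i, 1/4 i i.
Crossing each possibility with the mother i i and summing P(type O): 1/4·0 + 1/4·1/2 + 1/4·1/2 + 1/4·1 = 1/2.
Similarly for Rh via the father's Rh distribution: P(Rh-) = 1.
Independent loci: 1/2 × 1 = 1/2.

1/2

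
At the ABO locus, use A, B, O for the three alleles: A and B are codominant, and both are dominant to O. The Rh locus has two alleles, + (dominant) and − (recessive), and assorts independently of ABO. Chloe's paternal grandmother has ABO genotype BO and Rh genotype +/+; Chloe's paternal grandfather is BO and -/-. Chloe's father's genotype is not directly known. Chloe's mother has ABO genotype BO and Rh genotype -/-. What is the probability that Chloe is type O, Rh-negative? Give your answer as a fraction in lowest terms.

Chloe's father's ABO genotype from BO × BO: 1/4 BB, 1/2 BO, 1/4 OO.
Crossing each possibility with the mother BO and summing P(type O): 1/4·0 + 1/2·1/4 + 1/4·1/2 = 1/4.
Similarly for Rh via the father's Rh distribution: P(Rh-) = 1/2.
Independent loci: 1/4 × 1/2 = 1/8.

1/8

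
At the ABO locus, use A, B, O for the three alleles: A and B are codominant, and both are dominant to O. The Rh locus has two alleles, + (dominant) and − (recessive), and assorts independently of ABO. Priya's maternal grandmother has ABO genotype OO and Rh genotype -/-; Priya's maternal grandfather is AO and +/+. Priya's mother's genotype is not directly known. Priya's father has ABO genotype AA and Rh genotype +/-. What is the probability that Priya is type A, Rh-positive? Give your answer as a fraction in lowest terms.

3/4

Priya's mother's ABO genotype from OO × AO: 1/2 AO, 1/2 OO.
Crossing each possibility with the father AA and summing P(type A): 1/2·1 + 1/2·1 = 1.
Similarly for Rh via the mother's Rh distribution: P(Rh+) = 3/4.
Independent loci: 1 × 3/4 = 3/4.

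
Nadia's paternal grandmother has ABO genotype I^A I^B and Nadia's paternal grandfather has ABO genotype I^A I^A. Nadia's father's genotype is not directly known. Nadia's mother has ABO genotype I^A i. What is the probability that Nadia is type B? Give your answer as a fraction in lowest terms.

Nadia's father's ABO genotype from I^A I^B × I^A I^A: 1/2 I^A I^A, 1/2 I^A I^B.
Crossing each possibility with the mother I^A i and summing P(type B): 1/2·0 + 1/2·1/4 = 1/8.

1/8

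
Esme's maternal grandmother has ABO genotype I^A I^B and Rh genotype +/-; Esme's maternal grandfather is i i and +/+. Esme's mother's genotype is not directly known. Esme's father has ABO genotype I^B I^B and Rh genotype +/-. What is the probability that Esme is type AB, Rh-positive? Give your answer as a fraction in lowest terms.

7/32

Esme's mother's ABO genotype from I^A I^B × i i: 1/2 I^A i, 1/2 I^B i.
Crossing each possibility with the father I^B I^B and summing P(type AB): 1/2·1/2 + 1/2·0 = 1/4.
Similarly for Rh via the mother's Rh distribution: P(Rh+) = 7/8.
Independent loci: 1/4 × 7/8 = 7/32.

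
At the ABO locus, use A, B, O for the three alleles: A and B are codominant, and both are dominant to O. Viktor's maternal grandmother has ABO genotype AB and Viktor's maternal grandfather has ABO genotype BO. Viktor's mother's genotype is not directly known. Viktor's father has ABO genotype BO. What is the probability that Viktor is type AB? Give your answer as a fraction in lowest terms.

1/8

Viktor's mother's ABO genotype from AB × BO: 1/4 AB, 1/4 AO, 1/4 BB, 1/4 BO.
Crossing each possibility with the father BO and summing P(type AB): 1/4·1/4 + 1/4·1/4 + 1/4·0 + 1/4·0 = 1/8.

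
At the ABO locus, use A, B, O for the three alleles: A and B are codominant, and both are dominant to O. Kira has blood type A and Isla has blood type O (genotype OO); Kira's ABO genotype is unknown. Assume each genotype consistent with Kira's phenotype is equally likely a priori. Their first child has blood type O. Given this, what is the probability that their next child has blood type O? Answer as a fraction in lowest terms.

1/2

Possible genotypes: Kira ∈ {AA, AO}; Isla ∈ {OO}.
Weight each parental genotype pair by prior × P(type-O child):
  AO × OO: posterior weight 1; P(next child type O) = 1/2.
Weighted sum = 1/2.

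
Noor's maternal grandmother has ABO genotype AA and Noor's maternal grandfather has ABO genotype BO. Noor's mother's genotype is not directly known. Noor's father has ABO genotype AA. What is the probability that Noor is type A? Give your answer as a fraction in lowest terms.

Noor's mother's ABO genotype from AA × BO: 1/2 AB, 1/2 AO.
Crossing each possibility with the father AA and summing P(type A): 1/2·1/2 + 1/2·1 = 3/4.

3/4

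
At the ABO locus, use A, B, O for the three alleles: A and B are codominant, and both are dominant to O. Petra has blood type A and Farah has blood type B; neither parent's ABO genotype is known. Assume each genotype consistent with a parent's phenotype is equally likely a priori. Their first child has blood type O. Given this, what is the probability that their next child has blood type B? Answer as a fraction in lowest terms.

1/4

Possible genotypes: Petra ∈ {AA, AO}; Farah ∈ {BB, BO}.
Weight each parental genotype pair by prior × P(type-O child):
  AO × BO: posterior weight 1; P(next child type B) = 1/4.
Weighted sum = 1/4.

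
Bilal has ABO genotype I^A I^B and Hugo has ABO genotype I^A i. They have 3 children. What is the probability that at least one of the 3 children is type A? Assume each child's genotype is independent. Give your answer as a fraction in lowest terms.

ABO cross I^A I^B × I^A i → 1/2 A, 1/4 B, 1/4 AB.
So P(type A) = 1/2 per child.
P(none) = (1/2)^3 = 1/8; P(at least one) = 1 − 1/8 = 7/8.

7/8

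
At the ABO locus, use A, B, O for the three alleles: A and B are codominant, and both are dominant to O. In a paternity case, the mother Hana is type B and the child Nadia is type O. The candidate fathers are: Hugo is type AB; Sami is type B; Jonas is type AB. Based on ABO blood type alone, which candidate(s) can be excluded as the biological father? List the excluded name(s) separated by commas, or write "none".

A candidate is excluded only if no genotype consistent with his phenotype could produce a type O child with a type B mother.
Hugo (type AB): no genotype consistent with that phenotype can produce a type-O child with a type-B mother.
Jonas (type AB): no genotype consistent with that phenotype can produce a type-O child with a type-B mother.

Hugo, Jonas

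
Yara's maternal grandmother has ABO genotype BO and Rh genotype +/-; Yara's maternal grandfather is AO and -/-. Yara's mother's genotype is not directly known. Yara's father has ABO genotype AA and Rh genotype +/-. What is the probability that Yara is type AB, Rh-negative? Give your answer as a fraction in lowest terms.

3/32

Yara's mother's ABO genotype from BO × AO: 1/4 AB, 1/4 AO, 1/4 BO, 1/4 OO.
Crossing each possibility with the father AA and summing P(type AB): 1/4·1/2 + 1/4·0 + 1/4·1/2 + 1/4·0 = 1/4.
Similarly for Rh via the mother's Rh distribution: P(Rh-) = 3/8.
Independent loci: 1/4 × 3/8 = 3/32.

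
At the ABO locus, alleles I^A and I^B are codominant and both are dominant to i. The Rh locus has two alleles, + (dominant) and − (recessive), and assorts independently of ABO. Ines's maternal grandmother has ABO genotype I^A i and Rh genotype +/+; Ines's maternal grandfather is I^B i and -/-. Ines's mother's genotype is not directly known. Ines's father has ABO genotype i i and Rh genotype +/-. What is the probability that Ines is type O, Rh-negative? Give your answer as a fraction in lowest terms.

1/8

Ines's mother's ABO genotype from I^A i × I^B i: 1/4 I^A I^B, 1/4 I^A i, 1/4 I^B i, 1/4 i i.
Crossing each possibility with the father i i and summing P(type O): 1/4·0 + 1/4·1/2 + 1/4·1/2 + 1/4·1 = 1/2.
Similarly for Rh via the mother's Rh distribution: P(Rh-) = 1/4.
Independent loci: 1/2 × 1/4 = 1/8.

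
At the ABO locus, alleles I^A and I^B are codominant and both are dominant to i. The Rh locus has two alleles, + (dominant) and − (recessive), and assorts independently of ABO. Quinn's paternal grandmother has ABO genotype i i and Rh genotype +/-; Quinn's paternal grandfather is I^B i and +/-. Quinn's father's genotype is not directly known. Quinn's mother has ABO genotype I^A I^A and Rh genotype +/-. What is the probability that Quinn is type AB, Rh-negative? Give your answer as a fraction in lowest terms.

1/16

Quinn's father's ABO genotype from i i × I^B i: 1/2 I^B i, 1/2 i i.
Crossing each possibility with the mother I^A I^A and summing P(type AB): 1/2·1/2 + 1/2·0 = 1/4.
Similarly for Rh via the father's Rh distribution: P(Rh-) = 1/4.
Independent loci: 1/4 × 1/4 = 1/16.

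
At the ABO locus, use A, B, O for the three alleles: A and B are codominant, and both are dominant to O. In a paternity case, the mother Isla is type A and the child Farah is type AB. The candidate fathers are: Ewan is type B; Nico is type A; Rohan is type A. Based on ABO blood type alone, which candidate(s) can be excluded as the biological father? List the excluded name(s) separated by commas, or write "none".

Nico, Rohan

A candidate is excluded only if no genotype consistent with his phenotype could produce a type AB child with a type A mother.
Nico (type A): no genotype consistent with that phenotype can produce a type-AB child with a type-A mother.
Rohan (type A): no genotype consistent with that phenotype can produce a type-AB child with a type-A mother.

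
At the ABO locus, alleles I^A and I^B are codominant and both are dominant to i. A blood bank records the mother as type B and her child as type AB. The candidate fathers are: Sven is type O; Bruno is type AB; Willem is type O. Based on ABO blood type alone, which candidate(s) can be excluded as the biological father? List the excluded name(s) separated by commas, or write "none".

A candidate is excluded only if no genotype consistent with his phenotype could produce a type AB child with a type B mother.
Sven (type O): no genotype consistent with that phenotype can produce a type-AB child with a type-B mother.
Willem (type O): no genotype consistent with that phenotype can produce a type-AB child with a type-B mother.

Sven, Willem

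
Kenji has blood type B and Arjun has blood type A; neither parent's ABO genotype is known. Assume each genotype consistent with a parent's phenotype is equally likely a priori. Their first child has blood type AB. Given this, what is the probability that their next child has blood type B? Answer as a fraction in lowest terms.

Possible genotypes: Kenji ∈ {I^B I^B, I^B i}; Arjun ∈ {I^A I^A, I^A i}.
Weight each parental genotype pair by prior × P(type-AB child):
  I^B I^B × I^A I^A: posterior weight 4/9; P(next child type B) = 0.
  I^B I^B × I^A i: posterior weight 2/9; P(next child type B) = 1/2.
  I^B i × I^A I^A: posterior weight 2/9; P(next child type B) = 0.
  I^B i × I^A i: posterior weight 1/9; P(next child type B) = 1/4.
Weighted sum = 5/36.

5/36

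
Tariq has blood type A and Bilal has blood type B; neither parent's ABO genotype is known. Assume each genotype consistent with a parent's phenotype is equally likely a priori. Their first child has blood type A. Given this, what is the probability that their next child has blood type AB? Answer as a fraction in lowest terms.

Possible genotypes: Tariq ∈ {I^A I^A, I^A i}; Bilal ∈ {I^B I^B, I^B i}.
Weight each parental genotype pair by prior × P(type-A child):
  I^A I^A × I^B i: posterior weight 2/3; P(next child type AB) = 1/2.
  I^A i × I^B i: posterior weight 1/3; P(next child type AB) = 1/4.
Weighted sum = 5/12.

5/12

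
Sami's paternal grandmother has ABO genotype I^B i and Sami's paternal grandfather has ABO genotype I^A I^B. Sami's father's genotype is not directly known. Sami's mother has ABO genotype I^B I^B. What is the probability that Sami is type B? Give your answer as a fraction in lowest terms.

Sami's father's ABO genotype from I^B i × I^A I^B: 1/4 I^A I^B, 1/4 I^A i, 1/4 I^B I^B, 1/4 I^B i.
Crossing each possibility with the mother I^B I^B and summing P(type B): 1/4·1/2 + 1/4·1/2 + 1/4·1 + 1/4·1 = 3/4.

3/4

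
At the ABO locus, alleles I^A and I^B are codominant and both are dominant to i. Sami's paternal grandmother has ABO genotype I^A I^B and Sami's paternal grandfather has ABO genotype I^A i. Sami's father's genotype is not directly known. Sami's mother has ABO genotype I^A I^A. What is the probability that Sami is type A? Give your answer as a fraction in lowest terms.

Sami's father's ABO genotype from I^A I^B × I^A i: 1/4 I^A I^A, 1/4 I^A I^B, 1/4 I^A i, 1/4 I^B i.
Crossing each possibility with the mother I^A I^A and summing P(type A): 1/4·1 + 1/4·1/2 + 1/4·1 + 1/4·1/2 = 3/4.

3/4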